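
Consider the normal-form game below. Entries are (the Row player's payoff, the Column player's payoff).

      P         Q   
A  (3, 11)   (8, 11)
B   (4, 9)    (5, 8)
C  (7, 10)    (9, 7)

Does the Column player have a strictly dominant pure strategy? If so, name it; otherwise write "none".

none

P fails to dominate Q at A (11=11).
Q fails to dominate P at A (11=11).
No single strategy dominates all the others.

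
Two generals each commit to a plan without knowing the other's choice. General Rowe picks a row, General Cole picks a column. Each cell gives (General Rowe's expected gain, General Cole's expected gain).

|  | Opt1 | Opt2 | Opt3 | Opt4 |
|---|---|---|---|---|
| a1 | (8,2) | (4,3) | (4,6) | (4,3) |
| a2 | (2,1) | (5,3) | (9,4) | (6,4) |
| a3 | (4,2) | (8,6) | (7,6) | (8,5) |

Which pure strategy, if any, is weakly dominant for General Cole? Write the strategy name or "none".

Opt3

Opt3 vs Opt1: a1: 6>2, a2: 4>1, a3: 6>2.
Opt3 vs Opt2: a1: 6>3, a2: 4>3, a3: 6=6.
Opt3 vs Opt4: a1: 6>3, a2: 4=4, a3: 6>5.
Opt3 is at least as good as every other strategy against every opponent action, so it is weakly dominant.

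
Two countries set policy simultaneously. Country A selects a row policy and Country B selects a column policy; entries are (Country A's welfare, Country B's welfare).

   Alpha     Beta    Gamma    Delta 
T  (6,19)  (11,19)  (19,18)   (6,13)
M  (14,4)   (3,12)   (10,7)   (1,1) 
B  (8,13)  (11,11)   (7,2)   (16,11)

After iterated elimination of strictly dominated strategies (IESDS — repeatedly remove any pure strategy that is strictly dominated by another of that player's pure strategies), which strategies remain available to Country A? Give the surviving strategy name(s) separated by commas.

T, M, B

For Country B, Beta strictly dominates Gamma on the remaining rows (T: 19>18, M: 12>7, B: 11>2); eliminate Gamma.
Column Delta is eliminated: Alpha beats it against every remaining row (T: 19>13, M: 4>1, B: 13>11).
Among the remaining strategies, none is strictly dominated by another pure strategy of the same player, so the elimination stops.
Surviving strategies — Country A: {T, M, B}; Country B: {Alpha, Beta}.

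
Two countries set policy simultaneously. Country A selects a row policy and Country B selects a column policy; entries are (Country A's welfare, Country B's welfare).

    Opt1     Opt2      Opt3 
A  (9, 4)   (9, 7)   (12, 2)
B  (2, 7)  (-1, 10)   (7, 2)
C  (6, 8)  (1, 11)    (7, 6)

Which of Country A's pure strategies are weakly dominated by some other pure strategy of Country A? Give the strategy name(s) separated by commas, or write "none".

B, C

A is not dominated — it holds its own against B at Opt1 (9>2); C at Opt1 (9>6).
B: dominated, since A does at least as well everywhere (Opt1: 9>2, Opt2: 9>-1, Opt3: 12>7).
A weakly dominates C — Opt1: 9>6, Opt2: 9>1, Opt3: 12>7.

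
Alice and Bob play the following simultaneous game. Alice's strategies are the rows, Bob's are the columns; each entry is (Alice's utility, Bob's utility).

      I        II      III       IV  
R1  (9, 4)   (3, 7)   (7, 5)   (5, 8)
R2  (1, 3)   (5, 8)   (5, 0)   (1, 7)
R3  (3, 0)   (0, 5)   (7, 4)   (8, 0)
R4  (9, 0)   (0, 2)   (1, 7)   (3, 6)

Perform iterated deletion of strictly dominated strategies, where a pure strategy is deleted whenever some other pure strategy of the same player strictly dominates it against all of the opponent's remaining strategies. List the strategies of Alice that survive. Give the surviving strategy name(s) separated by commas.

Bob's strategy I is strictly dominated by II (R1: 7>4, R2: 8>3, R3: 5>0, R4: 2>0) and is removed.
For Alice, R1 strictly dominates R4 on the remaining columns (II: 3>0, III: 7>1, IV: 5>3); eliminate R4.
For Bob, II strictly dominates III on the remaining rows (R1: 7>5, R2: 8>0, R3: 5>4); eliminate III.
Among the remaining strategies, none is strictly dominated by another pure strategy of the same player, so the elimination stops.
Surviving strategies — Alice: {R1, R2, R3}; Bob: {II, IV}.

R1, R2, R3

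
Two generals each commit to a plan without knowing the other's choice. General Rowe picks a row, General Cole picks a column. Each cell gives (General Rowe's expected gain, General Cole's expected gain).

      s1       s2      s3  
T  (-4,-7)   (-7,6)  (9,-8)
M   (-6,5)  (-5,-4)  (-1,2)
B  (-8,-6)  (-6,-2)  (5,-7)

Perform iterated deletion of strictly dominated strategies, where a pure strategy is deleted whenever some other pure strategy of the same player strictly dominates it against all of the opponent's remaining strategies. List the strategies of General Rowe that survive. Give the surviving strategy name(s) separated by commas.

General Cole's strategy s3 is strictly dominated by s1 (T: -7>-8, M: 5>2, B: -6>-7) and is removed.
For General Rowe, M strictly dominates B on the remaining columns (s1: -6>-8, s2: -5>-6); eliminate B.
Among the remaining strategies, none is strictly dominated by another pure strategy of the same player, so the elimination stops.
Surviving strategies — General Rowe: {T, M}; General Cole: {s1, s2}.

T, M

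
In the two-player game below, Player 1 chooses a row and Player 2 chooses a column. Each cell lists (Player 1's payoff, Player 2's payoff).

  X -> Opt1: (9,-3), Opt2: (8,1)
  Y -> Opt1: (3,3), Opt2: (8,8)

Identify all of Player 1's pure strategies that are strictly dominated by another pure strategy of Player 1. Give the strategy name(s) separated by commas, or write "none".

X is not dominated — it holds its own against Y at Opt1 (9>3).
Y is not dominated — it holds its own against X at Opt2 (8=8).

none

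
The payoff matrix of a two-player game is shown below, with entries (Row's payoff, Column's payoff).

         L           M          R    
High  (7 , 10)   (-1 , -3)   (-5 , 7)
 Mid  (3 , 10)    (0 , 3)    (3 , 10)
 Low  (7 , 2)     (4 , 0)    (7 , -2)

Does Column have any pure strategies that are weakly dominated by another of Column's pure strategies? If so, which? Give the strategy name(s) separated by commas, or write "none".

L: no other strategy beats it everywhere (M at High (10>-3); R at High (10>7)).
L weakly dominates M — High: 10>-3, Mid: 10>3, Low: 2>0.
R is weakly dominated by L (High: 10>7, Mid: 10=10, Low: 2>-2).

M, R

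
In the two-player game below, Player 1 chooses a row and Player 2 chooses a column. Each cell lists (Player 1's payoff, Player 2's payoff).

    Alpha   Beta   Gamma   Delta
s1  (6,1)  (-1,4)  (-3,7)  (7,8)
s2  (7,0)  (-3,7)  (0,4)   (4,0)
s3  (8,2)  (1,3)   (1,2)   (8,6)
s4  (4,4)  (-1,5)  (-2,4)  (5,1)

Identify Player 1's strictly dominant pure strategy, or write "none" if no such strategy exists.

s3

s3 vs s1: Alpha: 8>6, Beta: 1>-1, Gamma: 1>-3, Delta: 8>7.
s3 vs s2: Alpha: 8>7, Beta: 1>-3, Gamma: 1>0, Delta: 8>4.
s3 vs s4: Alpha: 8>4, Beta: 1>-1, Gamma: 1>-2, Delta: 8>5.
s3 strictly beats every other strategy against every opponent action, so it is strictly dominant.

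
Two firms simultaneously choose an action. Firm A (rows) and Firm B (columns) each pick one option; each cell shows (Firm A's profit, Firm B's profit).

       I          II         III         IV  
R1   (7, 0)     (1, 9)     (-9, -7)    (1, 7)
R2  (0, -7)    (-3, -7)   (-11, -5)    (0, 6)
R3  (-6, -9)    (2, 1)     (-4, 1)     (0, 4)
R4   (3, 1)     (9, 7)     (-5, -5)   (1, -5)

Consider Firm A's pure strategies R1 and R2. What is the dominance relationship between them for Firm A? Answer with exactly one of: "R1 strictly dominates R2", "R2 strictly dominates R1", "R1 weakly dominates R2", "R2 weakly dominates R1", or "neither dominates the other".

R1 strictly dominates R2

R1's payoffs vs R2's, by Firm B's action — I: 7>0, II: 1>-3, III: -9>-11, IV: 1>0.
R1 gives a strictly higher payoff against every action of Firm B, so R1 strictly dominates R2.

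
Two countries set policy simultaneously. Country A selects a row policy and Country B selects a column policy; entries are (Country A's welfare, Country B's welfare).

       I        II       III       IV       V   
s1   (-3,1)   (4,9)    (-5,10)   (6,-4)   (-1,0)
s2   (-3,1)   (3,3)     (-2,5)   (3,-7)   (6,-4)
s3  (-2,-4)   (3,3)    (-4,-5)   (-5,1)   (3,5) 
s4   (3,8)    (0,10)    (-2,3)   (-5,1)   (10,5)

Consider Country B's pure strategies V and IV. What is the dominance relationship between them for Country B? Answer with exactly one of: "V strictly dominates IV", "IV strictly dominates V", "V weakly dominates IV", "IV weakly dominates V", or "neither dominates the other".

V strictly dominates IV

V's payoffs vs IV's, by Country A's action — s1: 0>-4, s2: -4>-7, s3: 5>1, s4: 5>1.
V gives a strictly higher payoff against every action of Country A, so V strictly dominates IV.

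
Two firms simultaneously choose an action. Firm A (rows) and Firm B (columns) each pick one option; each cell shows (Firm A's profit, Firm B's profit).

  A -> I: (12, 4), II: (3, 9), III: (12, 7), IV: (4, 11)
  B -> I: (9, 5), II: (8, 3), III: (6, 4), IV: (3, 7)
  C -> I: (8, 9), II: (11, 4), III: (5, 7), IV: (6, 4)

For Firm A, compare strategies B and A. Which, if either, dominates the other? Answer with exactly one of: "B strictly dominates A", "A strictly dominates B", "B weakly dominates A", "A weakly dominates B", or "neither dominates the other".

Compare B to A across each opponent action: I: 9<12, II: 8>3, III: 6<12, IV: 3<4.
B does better at II but worse at I, III, IV; neither strategy dominates the other.

neither dominates the other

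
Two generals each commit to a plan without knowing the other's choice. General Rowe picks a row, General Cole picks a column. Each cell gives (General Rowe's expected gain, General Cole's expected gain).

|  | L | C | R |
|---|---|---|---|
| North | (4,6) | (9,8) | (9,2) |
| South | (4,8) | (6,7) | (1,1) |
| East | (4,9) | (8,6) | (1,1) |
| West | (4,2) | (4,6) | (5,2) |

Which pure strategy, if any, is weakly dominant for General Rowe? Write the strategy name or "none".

North vs South: L: 4=4, C: 9>6, R: 9>1.
North vs East: L: 4=4, C: 9>8, R: 9>1.
North vs West: L: 4=4, C: 9>4, R: 9>5.
North is at least as good as every other strategy against every opponent action, so it is weakly dominant.

North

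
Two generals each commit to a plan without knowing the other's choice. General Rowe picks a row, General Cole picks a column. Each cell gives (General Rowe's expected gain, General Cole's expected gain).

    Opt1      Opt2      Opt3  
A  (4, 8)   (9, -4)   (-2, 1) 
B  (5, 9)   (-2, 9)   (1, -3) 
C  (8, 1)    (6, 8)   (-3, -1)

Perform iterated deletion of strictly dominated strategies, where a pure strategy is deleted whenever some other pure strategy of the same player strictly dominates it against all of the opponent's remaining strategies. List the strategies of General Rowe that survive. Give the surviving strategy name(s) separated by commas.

General Cole's strategy Opt3 is strictly dominated by Opt1 (A: 8>1, B: 9>-3, C: 1>-1) and is removed.
For General Rowe, C strictly dominates B on the remaining columns (Opt1: 8>5, Opt2: 6>-2); eliminate B.
Among the remaining strategies, none is strictly dominated by another pure strategy of the same player, so the elimination stops.
Surviving strategies — General Rowe: {A, C}; General Cole: {Opt1, Opt2}.

A, C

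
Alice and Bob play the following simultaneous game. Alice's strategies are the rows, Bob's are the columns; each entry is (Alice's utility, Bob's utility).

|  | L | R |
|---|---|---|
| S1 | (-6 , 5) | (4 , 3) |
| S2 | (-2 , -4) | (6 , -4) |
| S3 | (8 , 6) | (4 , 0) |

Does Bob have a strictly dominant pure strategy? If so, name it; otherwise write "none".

L fails to dominate R at S2 (-4=-4).
R fails to dominate L at S1 (3<5).
No single strategy dominates all the others.

none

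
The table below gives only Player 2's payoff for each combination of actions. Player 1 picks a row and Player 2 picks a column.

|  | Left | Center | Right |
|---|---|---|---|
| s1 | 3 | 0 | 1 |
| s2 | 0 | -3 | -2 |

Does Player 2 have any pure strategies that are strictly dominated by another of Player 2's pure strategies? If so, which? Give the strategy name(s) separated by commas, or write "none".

Center, Right

Nothing dominates Left: Center at s1 (3>0); Right at s1 (3>1).
Left strictly dominates Center — s1: 3>0, s2: 0>-3.
Right is strictly dominated by Left (s1: 3>1, s2: 0>-2).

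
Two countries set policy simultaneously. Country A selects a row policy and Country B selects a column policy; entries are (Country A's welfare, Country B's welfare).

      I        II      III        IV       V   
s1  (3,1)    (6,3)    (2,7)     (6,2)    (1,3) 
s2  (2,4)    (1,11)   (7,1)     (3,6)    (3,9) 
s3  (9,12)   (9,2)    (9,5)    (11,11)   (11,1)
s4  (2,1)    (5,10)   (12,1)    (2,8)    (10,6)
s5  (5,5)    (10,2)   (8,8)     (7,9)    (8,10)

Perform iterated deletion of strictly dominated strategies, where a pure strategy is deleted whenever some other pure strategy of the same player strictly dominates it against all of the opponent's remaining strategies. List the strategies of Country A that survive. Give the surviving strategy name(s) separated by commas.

s3

Country A's strategy s1 is strictly dominated by s3 (I: 9>3, II: 9>6, III: 9>2, IV: 11>6, V: 11>1) and is removed.
For Country A, s3 strictly dominates s2 on the remaining columns (I: 9>2, II: 9>1, III: 9>7, IV: 11>3, V: 11>3); eliminate s2.
Column III is eliminated: IV beats it against every remaining row (s3: 11>5, s4: 8>1, s5: 9>8).
Row s4 is eliminated: s3 beats it against every remaining column (I: 9>2, II: 9>5, IV: 11>2, V: 11>10).
Column II is eliminated: I beats it against every remaining row (s3: 12>2, s5: 5>2).
For Country A, s3 strictly dominates s5 on the remaining columns (I: 9>5, IV: 11>7, V: 11>8); eliminate s5.
For Country B, I strictly dominates IV on the remaining rows (s3: 12>11); eliminate IV.
Country B's strategy V is strictly dominated by I (s3: 12>1) and is removed.
Among the remaining strategies, none is strictly dominated by another pure strategy of the same player, so the elimination stops.
Surviving strategies — Country A: {s3}; Country B: {I}.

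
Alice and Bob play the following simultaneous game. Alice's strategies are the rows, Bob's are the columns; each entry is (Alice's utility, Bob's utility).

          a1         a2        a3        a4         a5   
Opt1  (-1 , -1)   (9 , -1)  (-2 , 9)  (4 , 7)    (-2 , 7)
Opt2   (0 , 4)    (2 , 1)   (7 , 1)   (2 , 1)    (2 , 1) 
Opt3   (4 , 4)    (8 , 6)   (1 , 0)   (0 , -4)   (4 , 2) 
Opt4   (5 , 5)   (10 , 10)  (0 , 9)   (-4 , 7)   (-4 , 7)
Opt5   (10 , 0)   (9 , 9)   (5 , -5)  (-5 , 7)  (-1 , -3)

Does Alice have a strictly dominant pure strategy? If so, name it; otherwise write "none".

Opt1 fails to dominate Opt2 at a1 (-1<0).
Opt2 fails to dominate Opt1 at a2 (2<9).
Opt3 fails to dominate Opt1 at a2 (8<9).
Opt4 fails to dominate Opt1 at a4 (-4<4).
Opt5 fails to dominate Opt1 at a2 (9=9).
No single strategy dominates all the others.

none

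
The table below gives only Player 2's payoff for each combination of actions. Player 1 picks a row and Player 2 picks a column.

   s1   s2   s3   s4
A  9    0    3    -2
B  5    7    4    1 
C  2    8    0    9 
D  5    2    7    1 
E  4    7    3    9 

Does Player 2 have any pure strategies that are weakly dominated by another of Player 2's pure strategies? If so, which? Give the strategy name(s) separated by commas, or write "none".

s1 is not dominated — it holds its own against s2 at A (9>0); s3 at A (9>3); s4 at A (9>-2).
s2 is not dominated — it holds its own against s1 at B (7>5); s3 at B (7>4); s4 at A (0>-2).
s3: no other strategy beats it everywhere (s1 at D (7>5); s2 at A (3>0); s4 at A (3>-2)).
s4 is not dominated — it holds its own against s1 at C (9>2); s2 at C (9>8); s3 at C (9>0).

none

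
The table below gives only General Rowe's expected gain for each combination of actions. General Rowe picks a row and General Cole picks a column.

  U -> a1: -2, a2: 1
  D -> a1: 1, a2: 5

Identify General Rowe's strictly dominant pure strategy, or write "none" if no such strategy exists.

D

D vs U: a1: 1>-2, a2: 5>1.
D strictly beats every other strategy against every opponent action, so it is strictly dominant.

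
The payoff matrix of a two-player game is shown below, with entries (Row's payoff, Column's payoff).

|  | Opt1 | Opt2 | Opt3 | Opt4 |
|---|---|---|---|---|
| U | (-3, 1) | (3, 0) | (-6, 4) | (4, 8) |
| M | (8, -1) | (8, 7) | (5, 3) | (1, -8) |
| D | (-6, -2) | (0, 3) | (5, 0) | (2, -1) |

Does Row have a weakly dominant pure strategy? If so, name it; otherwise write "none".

none

U fails to dominate M at Opt1 (-3<8).
M fails to dominate U at Opt4 (1<4).
D fails to dominate U at Opt1 (-6<-3).
No single strategy dominates all the others.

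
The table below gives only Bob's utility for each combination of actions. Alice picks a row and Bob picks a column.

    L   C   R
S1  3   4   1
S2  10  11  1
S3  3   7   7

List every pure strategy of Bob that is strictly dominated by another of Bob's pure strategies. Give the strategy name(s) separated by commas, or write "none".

L

L: dominated, since C does at least as well everywhere (S1: 4>3, S2: 11>10, S3: 7>3).
C is not dominated — it holds its own against L at S1 (4>3); R at S1 (4>1).
R is not dominated — it holds its own against L at S3 (7>3); C at S3 (7=7).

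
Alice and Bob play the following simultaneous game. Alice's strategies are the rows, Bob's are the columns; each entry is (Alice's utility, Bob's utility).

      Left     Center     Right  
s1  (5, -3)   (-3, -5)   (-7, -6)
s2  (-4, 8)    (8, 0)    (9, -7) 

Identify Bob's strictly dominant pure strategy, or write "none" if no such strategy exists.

Left vs Center: s1: -3>-5, s2: 8>0.
Left vs Right: s1: -3>-6, s2: 8>-7.
Left strictly beats every other strategy against every opponent action, so it is strictly dominant.

Left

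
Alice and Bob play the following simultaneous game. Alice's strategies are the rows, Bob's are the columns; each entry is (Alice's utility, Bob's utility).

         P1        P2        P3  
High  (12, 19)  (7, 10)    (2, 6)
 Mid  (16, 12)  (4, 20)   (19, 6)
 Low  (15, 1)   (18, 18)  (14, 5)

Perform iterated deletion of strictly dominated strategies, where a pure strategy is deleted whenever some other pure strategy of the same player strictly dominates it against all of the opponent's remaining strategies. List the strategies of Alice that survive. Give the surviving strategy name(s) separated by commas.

Row High is eliminated: Low beats it against every remaining column (P1: 15>12, P2: 18>7, P3: 14>2).
Bob's strategy P1 is strictly dominated by P2 (Mid: 20>12, Low: 18>1) and is removed.
Column P3 is eliminated: P2 beats it against every remaining row (Mid: 20>6, Low: 18>5).
For Alice, Low strictly dominates Mid on the remaining columns (P2: 18>4); eliminate Mid.
Among the remaining strategies, none is strictly dominated by another pure strategy of the same player, so the elimination stops.
Surviving strategies — Alice: {Low}; Bob: {P2}.

Low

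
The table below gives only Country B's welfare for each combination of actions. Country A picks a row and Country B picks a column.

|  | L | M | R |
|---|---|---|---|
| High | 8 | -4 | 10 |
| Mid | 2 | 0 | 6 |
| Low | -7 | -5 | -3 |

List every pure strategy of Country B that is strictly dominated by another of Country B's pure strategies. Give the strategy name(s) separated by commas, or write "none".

L is strictly dominated by R (High: 10>8, Mid: 6>2, Low: -3>-7).
R strictly dominates M — High: 10>-4, Mid: 6>0, Low: -3>-5.
Nothing dominates R: L at High (10>8); M at High (10>-4).

L, M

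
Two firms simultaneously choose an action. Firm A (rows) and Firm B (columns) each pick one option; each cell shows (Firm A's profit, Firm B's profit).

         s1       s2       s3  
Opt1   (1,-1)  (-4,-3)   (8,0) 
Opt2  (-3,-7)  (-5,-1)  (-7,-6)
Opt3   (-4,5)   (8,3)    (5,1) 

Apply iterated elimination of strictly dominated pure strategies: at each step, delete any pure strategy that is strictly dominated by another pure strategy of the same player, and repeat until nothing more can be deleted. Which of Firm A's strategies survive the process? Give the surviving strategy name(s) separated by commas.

Opt1

For Firm A, Opt1 strictly dominates Opt2 on the remaining columns (s1: 1>-3, s2: -4>-5, s3: 8>-7); eliminate Opt2.
Column s2 is eliminated: s1 beats it against every remaining row (Opt1: -1>-3, Opt3: 5>3).
Row Opt3 is eliminated: Opt1 beats it against every remaining column (s1: 1>-4, s3: 8>5).
Firm B's strategy s1 is strictly dominated by s3 (Opt1: 0>-1) and is removed.
Among the remaining strategies, none is strictly dominated by another pure strategy of the same player, so the elimination stops.
Surviving strategies — Firm A: {Opt1}; Firm B: {s3}.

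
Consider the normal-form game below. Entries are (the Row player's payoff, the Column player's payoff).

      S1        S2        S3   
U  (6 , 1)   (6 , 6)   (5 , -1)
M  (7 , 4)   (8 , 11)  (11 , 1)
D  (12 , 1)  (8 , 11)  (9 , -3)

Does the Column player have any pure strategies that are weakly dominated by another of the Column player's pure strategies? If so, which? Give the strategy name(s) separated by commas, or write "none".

S1, S3

S1: dominated, since S2 does at least as well everywhere (U: 6>1, M: 11>4, D: 11>1).
S2 is not dominated — it holds its own against S1 at U (6>1); S3 at U (6>-1).
S1 weakly dominates S3 — U: 1>-1, M: 4>1, D: 1>-3.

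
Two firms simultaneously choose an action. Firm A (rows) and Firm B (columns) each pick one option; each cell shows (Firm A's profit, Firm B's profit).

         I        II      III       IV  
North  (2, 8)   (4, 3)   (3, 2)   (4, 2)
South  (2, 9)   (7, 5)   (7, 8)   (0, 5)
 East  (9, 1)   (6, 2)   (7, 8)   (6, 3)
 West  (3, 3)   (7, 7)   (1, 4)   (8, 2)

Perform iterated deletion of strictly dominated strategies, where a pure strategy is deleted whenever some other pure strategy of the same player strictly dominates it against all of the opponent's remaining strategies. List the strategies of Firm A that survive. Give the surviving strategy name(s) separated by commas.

Row North is eliminated: East beats it against every remaining column (I: 9>2, II: 6>4, III: 7>3, IV: 6>4).
Column IV is eliminated: III beats it against every remaining row (South: 8>5, East: 8>3, West: 4>2).
Among the remaining strategies, none is strictly dominated by another pure strategy of the same player, so the elimination stops.
Surviving strategies — Firm A: {South, East, West}; Firm B: {I, II, III}.

South, East, West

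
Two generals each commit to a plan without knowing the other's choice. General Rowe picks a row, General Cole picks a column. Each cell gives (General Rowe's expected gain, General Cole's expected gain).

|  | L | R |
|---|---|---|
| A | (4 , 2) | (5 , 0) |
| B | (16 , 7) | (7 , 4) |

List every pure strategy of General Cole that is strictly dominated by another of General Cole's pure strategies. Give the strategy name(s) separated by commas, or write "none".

L: no other strategy beats it everywhere (R at A (2>0)).
L strictly dominates R — A: 2>0, B: 7>4.

R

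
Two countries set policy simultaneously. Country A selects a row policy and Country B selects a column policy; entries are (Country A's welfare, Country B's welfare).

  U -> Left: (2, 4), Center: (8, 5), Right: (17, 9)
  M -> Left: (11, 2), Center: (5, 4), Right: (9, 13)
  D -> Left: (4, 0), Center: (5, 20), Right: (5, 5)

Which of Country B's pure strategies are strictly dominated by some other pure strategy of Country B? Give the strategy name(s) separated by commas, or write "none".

Left

Center strictly dominates Left — U: 5>4, M: 4>2, D: 20>0.
Center: no other strategy beats it everywhere (Left at U (5>4); Right at D (20>5)).
Nothing dominates Right: Left at U (9>4); Center at U (9>5).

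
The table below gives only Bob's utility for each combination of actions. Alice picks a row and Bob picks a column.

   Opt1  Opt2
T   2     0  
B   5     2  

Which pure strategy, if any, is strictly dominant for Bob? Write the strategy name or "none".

Opt1

Opt1 vs Opt2: T: 2>0, B: 5>2.
Opt1 strictly beats every other strategy against every opponent action, so it is strictly dominant.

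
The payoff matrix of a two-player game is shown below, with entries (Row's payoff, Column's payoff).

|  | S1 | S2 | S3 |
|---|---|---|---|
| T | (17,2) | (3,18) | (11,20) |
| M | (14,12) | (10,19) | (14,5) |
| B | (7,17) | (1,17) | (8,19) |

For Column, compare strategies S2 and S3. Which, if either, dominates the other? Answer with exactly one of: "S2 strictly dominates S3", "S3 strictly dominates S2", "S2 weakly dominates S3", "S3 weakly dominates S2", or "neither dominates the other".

neither dominates the other

Compare S2 to S3 across every action of Row: T: 18<20, M: 19>5, B: 17<19.
S2 does better at M but worse at T, B; neither strategy dominates the other.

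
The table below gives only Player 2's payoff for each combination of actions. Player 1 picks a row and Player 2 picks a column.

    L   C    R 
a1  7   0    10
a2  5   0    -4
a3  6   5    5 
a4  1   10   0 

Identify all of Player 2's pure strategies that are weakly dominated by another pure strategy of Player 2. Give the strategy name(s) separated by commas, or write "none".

none

Nothing dominates L: C at a1 (7>0); R at a2 (5>-4).
C: no other strategy beats it everywhere (L at a4 (10>1); R at a2 (0>-4)).
R: no other strategy beats it everywhere (L at a1 (10>7); C at a1 (10>0)).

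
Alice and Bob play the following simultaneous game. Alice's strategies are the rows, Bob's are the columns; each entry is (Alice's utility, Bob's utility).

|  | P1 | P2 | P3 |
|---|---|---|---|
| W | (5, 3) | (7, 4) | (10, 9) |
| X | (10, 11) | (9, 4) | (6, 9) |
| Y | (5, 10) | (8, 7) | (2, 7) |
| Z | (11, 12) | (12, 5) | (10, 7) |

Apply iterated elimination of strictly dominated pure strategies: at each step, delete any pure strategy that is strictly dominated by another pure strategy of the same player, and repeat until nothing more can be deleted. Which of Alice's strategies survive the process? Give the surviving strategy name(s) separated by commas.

For Alice, Z strictly dominates X on the remaining columns (P1: 11>10, P2: 12>9, P3: 10>6); eliminate X.
Alice's strategy Y is strictly dominated by Z (P1: 11>5, P2: 12>8, P3: 10>2) and is removed.
Column P2 is eliminated: P3 beats it against every remaining row (W: 9>4, Z: 7>5).
Among the remaining strategies, none is strictly dominated by another pure strategy of the same player, so the elimination stops.
Surviving strategies — Alice: {W, Z}; Bob: {P1, P3}.

W, Z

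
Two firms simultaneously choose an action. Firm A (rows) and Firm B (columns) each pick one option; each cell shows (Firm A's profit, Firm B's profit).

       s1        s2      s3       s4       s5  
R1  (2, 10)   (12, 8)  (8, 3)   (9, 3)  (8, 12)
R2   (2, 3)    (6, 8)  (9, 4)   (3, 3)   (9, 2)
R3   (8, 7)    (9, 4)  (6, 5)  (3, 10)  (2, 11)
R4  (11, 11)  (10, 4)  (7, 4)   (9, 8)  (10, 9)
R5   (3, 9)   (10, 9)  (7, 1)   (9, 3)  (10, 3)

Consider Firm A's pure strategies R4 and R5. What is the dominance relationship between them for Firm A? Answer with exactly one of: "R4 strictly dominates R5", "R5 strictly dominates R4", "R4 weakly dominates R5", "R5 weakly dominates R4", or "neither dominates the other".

R4 weakly dominates R5

Compare R4 to R5 across each opponent action: s1: 11>3, s2: 10=10, s3: 7=7, s4: 9=9, s5: 10=10.
R4 is at least as good everywhere and strictly better somewhere (tied only at s2, s3, s4, s5), so R4 weakly but not strictly dominates R5.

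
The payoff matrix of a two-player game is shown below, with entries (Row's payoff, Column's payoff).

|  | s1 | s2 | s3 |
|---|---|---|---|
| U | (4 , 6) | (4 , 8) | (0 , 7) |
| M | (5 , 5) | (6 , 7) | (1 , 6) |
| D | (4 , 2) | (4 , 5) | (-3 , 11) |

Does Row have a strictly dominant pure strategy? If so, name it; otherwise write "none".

M vs U: s1: 5>4, s2: 6>4, s3: 1>0.
M vs D: s1: 5>4, s2: 6>4, s3: 1>-3.
M strictly beats every other strategy against every opponent action, so it is strictly dominant.

M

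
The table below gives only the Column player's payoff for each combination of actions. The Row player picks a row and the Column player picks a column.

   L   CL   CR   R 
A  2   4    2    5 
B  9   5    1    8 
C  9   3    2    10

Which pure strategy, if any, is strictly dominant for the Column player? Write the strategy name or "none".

L fails to dominate CL at A (2<4).
CL fails to dominate L at B (5<9).
CR fails to dominate L at A (2=2).
R fails to dominate L at B (8<9).
No single strategy dominates all the others.

none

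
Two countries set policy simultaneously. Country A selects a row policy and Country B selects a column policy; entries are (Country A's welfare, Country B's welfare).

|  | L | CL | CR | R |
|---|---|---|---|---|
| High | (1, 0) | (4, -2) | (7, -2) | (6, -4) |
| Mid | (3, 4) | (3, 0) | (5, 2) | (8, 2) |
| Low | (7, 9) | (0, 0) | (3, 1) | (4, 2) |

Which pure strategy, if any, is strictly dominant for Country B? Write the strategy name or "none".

L

L vs CL: High: 0>-2, Mid: 4>0, Low: 9>0.
L vs CR: High: 0>-2, Mid: 4>2, Low: 9>1.
L vs R: High: 0>-4, Mid: 4>2, Low: 9>2.
L strictly beats every other strategy against every opponent action, so it is strictly dominant.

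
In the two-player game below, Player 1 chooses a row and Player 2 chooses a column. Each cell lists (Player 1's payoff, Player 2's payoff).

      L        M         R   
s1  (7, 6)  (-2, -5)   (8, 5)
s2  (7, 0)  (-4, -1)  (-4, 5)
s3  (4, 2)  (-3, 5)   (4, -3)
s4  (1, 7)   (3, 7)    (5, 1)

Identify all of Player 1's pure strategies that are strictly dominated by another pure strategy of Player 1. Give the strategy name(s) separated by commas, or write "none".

s3

s1 is not dominated — it holds its own against s2 at L (7=7); s3 at L (7>4); s4 at L (7>1).
s2: no other strategy beats it everywhere (s1 at L (7=7); s3 at L (7>4); s4 at L (7>1)).
s1 strictly dominates s3 — L: 7>4, M: -2>-3, R: 8>4.
s4: no other strategy beats it everywhere (s1 at M (3>-2); s2 at M (3>-4); s3 at M (3>-3)).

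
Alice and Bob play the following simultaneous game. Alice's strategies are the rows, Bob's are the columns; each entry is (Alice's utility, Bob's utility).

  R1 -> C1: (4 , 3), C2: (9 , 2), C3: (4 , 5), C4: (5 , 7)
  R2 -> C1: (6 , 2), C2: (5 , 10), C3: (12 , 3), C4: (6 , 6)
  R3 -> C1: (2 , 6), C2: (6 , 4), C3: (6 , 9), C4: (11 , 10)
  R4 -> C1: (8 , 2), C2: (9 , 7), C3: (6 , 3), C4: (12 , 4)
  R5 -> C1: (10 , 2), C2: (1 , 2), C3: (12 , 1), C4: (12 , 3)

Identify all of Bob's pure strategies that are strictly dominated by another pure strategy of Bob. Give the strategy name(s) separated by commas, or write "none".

C1, C3

C4 strictly dominates C1 — R1: 7>3, R2: 6>2, R3: 10>6, R4: 4>2, R5: 3>2.
C2: no other strategy beats it everywhere (C1 at R2 (10>2); C3 at R2 (10>3); C4 at R2 (10>6)).
C4 strictly dominates C3 — R1: 7>5, R2: 6>3, R3: 10>9, R4: 4>3, R5: 3>1.
C4: no other strategy beats it everywhere (C1 at R1 (7>3); C2 at R1 (7>2); C3 at R1 (7>5)).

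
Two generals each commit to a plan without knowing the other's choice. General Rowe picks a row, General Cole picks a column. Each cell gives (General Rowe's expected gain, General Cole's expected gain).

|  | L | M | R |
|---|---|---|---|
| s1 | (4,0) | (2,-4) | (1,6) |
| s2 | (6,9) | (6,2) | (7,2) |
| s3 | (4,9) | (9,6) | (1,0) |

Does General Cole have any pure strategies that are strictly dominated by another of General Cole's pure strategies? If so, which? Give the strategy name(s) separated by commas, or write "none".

M

Nothing dominates L: M at s1 (0>-4); R at s2 (9>2).
M: dominated, since L does at least as well everywhere (s1: 0>-4, s2: 9>2, s3: 9>6).
R is not dominated — it holds its own against L at s1 (6>0); M at s1 (6>-4).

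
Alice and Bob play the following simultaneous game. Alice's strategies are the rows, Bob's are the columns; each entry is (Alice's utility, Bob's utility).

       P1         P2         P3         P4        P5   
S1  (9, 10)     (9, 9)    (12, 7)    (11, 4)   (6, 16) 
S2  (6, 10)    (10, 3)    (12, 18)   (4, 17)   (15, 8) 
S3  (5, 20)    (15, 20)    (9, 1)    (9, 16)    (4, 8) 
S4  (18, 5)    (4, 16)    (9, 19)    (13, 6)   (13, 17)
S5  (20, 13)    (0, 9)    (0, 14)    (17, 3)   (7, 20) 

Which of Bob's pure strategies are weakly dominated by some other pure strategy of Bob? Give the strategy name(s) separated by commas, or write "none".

none

P1: no other strategy beats it everywhere (P2 at S1 (10>9); P3 at S1 (10>7); P4 at S1 (10>4); P5 at S2 (10>8)).
Nothing dominates P2: P1 at S4 (16>5); P3 at S1 (9>7); P4 at S1 (9>4); P5 at S3 (20>8).
P3: no other strategy beats it everywhere (P1 at S2 (18>10); P2 at S2 (18>3); P4 at S1 (7>4); P5 at S2 (18>8)).
P4 is not dominated — it holds its own against P1 at S2 (17>10); P2 at S2 (17>3); P3 at S3 (16>1); P5 at S2 (17>8).
Nothing dominates P5: P1 at S1 (16>10); P2 at S1 (16>9); P3 at S1 (16>7); P4 at S1 (16>4).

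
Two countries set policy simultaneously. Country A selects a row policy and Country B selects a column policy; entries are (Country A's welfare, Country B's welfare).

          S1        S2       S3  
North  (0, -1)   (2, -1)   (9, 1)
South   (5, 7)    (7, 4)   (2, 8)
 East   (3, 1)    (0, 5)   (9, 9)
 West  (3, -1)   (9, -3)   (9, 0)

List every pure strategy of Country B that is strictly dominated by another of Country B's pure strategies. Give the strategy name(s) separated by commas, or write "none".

S1, S2

S3 strictly dominates S1 — North: 1>-1, South: 8>7, East: 9>1, West: 0>-1.
S2: dominated, since S3 does at least as well everywhere (North: 1>-1, South: 8>4, East: 9>5, West: 0>-3).
Nothing dominates S3: S1 at North (1>-1); S2 at North (1>-1).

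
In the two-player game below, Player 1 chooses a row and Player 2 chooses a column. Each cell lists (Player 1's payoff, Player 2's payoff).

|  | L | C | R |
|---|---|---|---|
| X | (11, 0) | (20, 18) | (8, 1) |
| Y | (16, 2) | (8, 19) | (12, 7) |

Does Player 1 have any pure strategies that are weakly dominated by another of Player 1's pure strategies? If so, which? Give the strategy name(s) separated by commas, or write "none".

none

Nothing dominates X: Y at C (20>8).
Y: no other strategy beats it everywhere (X at L (16>11)).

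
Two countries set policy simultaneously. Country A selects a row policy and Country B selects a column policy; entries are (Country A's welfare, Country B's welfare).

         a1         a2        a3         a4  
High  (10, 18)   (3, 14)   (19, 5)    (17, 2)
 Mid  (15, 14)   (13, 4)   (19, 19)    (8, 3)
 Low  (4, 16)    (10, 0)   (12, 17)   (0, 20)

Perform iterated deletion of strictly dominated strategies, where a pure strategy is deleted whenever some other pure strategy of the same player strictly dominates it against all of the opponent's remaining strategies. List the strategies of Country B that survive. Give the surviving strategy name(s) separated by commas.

a1, a3

Row Low is eliminated: Mid beats it against every remaining column (a1: 15>4, a2: 13>10, a3: 19>12, a4: 8>0).
For Country B, a1 strictly dominates a2 on the remaining rows (High: 18>14, Mid: 14>4); eliminate a2.
Country B's strategy a4 is strictly dominated by a1 (High: 18>2, Mid: 14>3) and is removed.
Among the remaining strategies, none is strictly dominated by another pure strategy of the same player, so the elimination stops.
Surviving strategies — Country A: {High, Mid}; Country B: {a1, a3}.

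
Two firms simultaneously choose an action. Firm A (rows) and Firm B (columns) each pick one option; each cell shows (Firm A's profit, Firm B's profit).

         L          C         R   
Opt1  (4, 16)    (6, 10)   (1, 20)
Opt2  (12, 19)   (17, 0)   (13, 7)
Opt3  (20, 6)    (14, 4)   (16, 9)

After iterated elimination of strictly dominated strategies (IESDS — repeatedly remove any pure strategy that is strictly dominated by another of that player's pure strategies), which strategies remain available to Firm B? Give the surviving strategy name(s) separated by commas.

R

Row Opt1 is eliminated: Opt2 beats it against every remaining column (L: 12>4, C: 17>6, R: 13>1).
For Firm B, L strictly dominates C on the remaining rows (Opt2: 19>0, Opt3: 6>4); eliminate C.
For Firm A, Opt3 strictly dominates Opt2 on the remaining columns (L: 20>12, R: 16>13); eliminate Opt2.
Column L is eliminated: R beats it against every remaining row (Opt3: 9>6).
Among the remaining strategies, none is strictly dominated by another pure strategy of the same player, so the elimination stops.
Surviving strategies — Firm A: {Opt3}; Firm B: {R}.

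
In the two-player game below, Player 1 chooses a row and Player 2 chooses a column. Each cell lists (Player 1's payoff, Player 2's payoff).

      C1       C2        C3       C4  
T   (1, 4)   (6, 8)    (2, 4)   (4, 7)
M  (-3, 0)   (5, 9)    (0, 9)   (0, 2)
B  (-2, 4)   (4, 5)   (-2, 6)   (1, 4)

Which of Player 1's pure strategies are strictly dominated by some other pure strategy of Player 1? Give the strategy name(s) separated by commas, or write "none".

M, B

T: no other strategy beats it everywhere (M at C1 (1>-3); B at C1 (1>-2)).
M is strictly dominated by T (C1: 1>-3, C2: 6>5, C3: 2>0, C4: 4>0).
B: dominated, since T does at least as well everywhere (C1: 1>-2, C2: 6>4, C3: 2>-2, C4: 4>1).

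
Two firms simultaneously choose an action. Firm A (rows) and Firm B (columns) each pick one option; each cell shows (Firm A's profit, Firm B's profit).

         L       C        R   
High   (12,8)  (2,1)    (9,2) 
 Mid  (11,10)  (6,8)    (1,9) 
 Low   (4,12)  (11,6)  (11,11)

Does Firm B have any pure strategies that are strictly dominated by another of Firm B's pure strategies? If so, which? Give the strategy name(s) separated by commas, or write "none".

C, R

L is not dominated — it holds its own against C at High (8>1); R at High (8>2).
C is strictly dominated by L (High: 8>1, Mid: 10>8, Low: 12>6).
R is strictly dominated by L (High: 8>2, Mid: 10>9, Low: 12>11).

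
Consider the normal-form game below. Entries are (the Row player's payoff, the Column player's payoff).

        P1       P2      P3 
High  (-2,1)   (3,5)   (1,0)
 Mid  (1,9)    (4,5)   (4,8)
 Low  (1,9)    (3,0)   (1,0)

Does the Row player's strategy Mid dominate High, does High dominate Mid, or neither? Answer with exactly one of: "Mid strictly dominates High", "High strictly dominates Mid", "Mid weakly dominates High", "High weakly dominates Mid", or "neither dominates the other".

Mid's payoffs vs High's, by the Column player's action — P1: 1>-2, P2: 4>3, P3: 4>1.
Every comparison favours Mid, so Mid strictly dominates High.

Mid strictly dominates High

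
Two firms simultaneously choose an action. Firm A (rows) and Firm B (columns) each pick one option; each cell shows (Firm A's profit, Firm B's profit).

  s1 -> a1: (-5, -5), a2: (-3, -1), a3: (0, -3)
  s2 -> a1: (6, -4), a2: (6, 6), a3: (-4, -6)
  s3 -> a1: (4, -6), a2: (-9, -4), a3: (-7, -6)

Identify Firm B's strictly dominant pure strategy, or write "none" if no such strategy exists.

a2 vs a1: s1: -1>-5, s2: 6>-4, s3: -4>-6.
a2 vs a3: s1: -1>-3, s2: 6>-6, s3: -4>-6.
a2 strictly beats every other strategy against every opponent action, so it is strictly dominant.

a2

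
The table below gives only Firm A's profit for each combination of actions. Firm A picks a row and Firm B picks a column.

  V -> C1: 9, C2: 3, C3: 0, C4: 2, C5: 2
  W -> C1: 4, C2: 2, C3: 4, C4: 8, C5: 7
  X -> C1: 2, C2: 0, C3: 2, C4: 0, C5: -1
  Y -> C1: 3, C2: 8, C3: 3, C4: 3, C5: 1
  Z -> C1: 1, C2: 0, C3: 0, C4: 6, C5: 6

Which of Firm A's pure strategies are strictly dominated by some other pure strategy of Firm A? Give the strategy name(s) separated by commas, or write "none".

X, Z

Nothing dominates V: W at C1 (9>4); X at C1 (9>2); Y at C1 (9>3); Z at C1 (9>1).
W: no other strategy beats it everywhere (V at C3 (4>0); X at C1 (4>2); Y at C1 (4>3); Z at C1 (4>1)).
W strictly dominates X — C1: 4>2, C2: 2>0, C3: 4>2, C4: 8>0, C5: 7>-1.
Nothing dominates Y: V at C2 (8>3); W at C2 (8>2); X at C1 (3>2); Z at C1 (3>1).
Z: dominated, since W does at least as well everywhere (C1: 4>1, C2: 2>0, C3: 4>0, C4: 8>6, C5: 7>6).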